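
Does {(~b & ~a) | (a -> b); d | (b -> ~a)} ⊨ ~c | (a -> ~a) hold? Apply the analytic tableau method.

No

Initial set: {((~b & ~a) | (a -> b)); (d | (b -> ~a)); ~(~c | (a -> ~a))}.
~(~c | (a -> ~a)): α-rule — add ~~c, ~(a -> ~a).
~(a -> ~a): α-rule — add a, ~~a.
((~b & ~a) | (a -> b)): β-rule — branch into (~b & ~a)  //  (a -> b).
  branch 1 (add (~b & ~a)):
    (~b & ~a): α-rule — add ~b, ~a.
    × closes — contains both a and ~a.
  branch 2 (add (a -> b)):
    (d | (b -> ~a)): β-rule — branch into d  //  (b -> ~a).
      branch 2.1 (add d):
        (a -> b): β-rule — branch into ~a  //  b.
          branch 2.1.1 (add ~a):
            × closes — contains both a and ~a.
          branch 2.1.2 (add b):
            ○ open, literals {a=1, b=1, c=1, d=1}.
      branch 2.2 (add (b -> ~a)):
        (a -> b): β-rule — branch into ~a  //  b.
          branch 2.2.1 (add ~a):
            × closes — contains both a and ~a.
          branch 2.2.2 (add b):
            (b -> ~a): β-rule — branch into ~b  //  ~a.
              branch 2.2.2.1 (add ~b):
                × closes — contains both b and ~b.
              branch 2.2.2.2 (add ~a):
                × closes — contains both a and ~a.
5 branches closed, 1 open.
An open branch gives a countermodel: a=1, b=1, c=1, d=1 (unmentioned atoms arbitrary); the premises hold there but the conclusion fails.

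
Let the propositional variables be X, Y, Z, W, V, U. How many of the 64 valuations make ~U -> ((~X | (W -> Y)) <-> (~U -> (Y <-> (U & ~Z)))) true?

Initial set: {T (~U -> ((~X | (W -> Y)) <-> (~U -> (Y <-> (U & ~Z)))))}.
T (~U -> ((~X | (W -> Y)) <-> (~U -> (Y <-> (U & ~Z))))): β-rule — branch into F ~U  //  T ((~X | (W -> Y)) <-> (~U -> (Y <-> (U & ~Z)))).
  branch 1 (add F ~U):
    ○ open, literals {U=1}.
  branch 2 (add T ((~X | (W -> Y)) <-> (~U -> (Y <-> (U & ~Z))))):
    T ((~X | (W -> Y)) <-> (~U -> (Y <-> (U & ~Z)))): β-rule — branch into T (~X | (W -> Y)), T (~U -> (Y <-> (U & ~Z)))  //  F (~X | (W -> Y)), F (~U -> (Y <-> (U & ~Z))).
      branch 2.1 (add T (~X | (W -> Y)), T (~U -> (Y <-> (U & ~Z)))):
        T (~X | (W -> Y)): β-rule — branch into T ~X  //  T (W -> Y).
          branch 2.1.1 (add T ~X):
            T (~U -> (Y <-> (U & ~Z))): β-rule — branch into F ~U  //  T (Y <-> (U & ~Z)).
              branch 2.1.1.1 (add F ~U):
                ○ open, literals {U=1, X=0}.
              branch 2.1.1.2 (add T (Y <-> (U & ~Z))):
                T (Y <-> (U & ~Z)): β-rule — branch into T Y, T (U & ~Z)  //  F Y, F (U & ~Z).
                  branch 2.1.1.2.1 (add T Y, T (U & ~Z)):
                    T (U & ~Z): α-rule — add T U, T ~Z.
                    ○ open, literals {U=1, X=0, Y=1, Z=0}.
                  branch 2.1.1.2.2 (add F Y, F (U & ~Z)):
                    F (U & ~Z): β-rule — branch into F U  //  F ~Z.
                      branch 2.1.1.2.2.1 (add F U):
                        ○ open, literals {U=0, X=0, Y=0}.
                      branch 2.1.1.2.2.2 (add F ~Z):
                        ○ open, literals {X=0, Y=0, Z=1}.
          branch 2.1.2 (add T (W -> Y)):
            T (~U -> (Y <-> (U & ~Z))): β-rule — branch into F ~U  //  T (Y <-> (U & ~Z)).
              branch 2.1.2.1 (add F ~U):
                T (W -> Y): β-rule — branch into F W  //  T Y.
                  branch 2.1.2.1.1 (add F W):
                    ○ open, literals {U=1, W=0}.
                  branch 2.1.2.1.2 (add T Y):
                    ○ open, literals {U=1, Y=1}.
              branch 2.1.2.2 (add T (Y <-> (U & ~Z))):
                T (W -> Y): β-rule — branch into F W  //  T Y.
                  branch 2.1.2.2.1 (add F W):
                    T (Y <-> (U & ~Z)): β-rule — branch into T Y, T (U & ~Z)  //  F Y, F (U & ~Z).
                      branch 2.1.2.2.1.1 (add T Y, T (U & ~Z)):
                        T (U & ~Z): α-rule — add T U, T ~Z.
                        ○ open, literals {U=1, W=0, Y=1, Z=0}.
                      branch 2.1.2.2.1.2 (add F Y, F (U & ~Z)):
                        F (U & ~Z): β-rule — branch into F U  //  F ~Z.
                          branch 2.1.2.2.1.2.1 (add F U):
                            ○ open, literals {U=0, W=0, Y=0}.
                          branch 2.1.2.2.1.2.2 (add F ~Z):
                            ○ open, literals {W=0, Y=0, Z=1}.
                  branch 2.1.2.2.2 (add T Y):
                    T (Y <-> (U & ~Z)): β-rule — branch into T Y, T (U & ~Z)  //  F Y, F (U & ~Z).
                      branch 2.1.2.2.2.1 (add T Y, T (U & ~Z)):
                        T (U & ~Z): α-rule — add T U, T ~Z.
                        ○ open, literals {U=1, Y=1, Z=0}.
                      branch 2.1.2.2.2.2 (add F Y, F (U & ~Z)):
                        × closes — contains both Y and ~Y.
      branch 2.2 (add F (~X | (W -> Y)), F (~U -> (Y <-> (U & ~Z)))):
        F (~X | (W -> Y)): α-rule — add F ~X, F (W -> Y).
        F (~U -> (Y <-> (U & ~Z))): α-rule — add T ~U, F (Y <-> (U & ~Z)).
        F (W -> Y): α-rule — add T W, F Y.
        F (Y <-> (U & ~Z)): β-rule — branch into T Y, F (U & ~Z)  //  F Y, T (U & ~Z).
          branch 2.2.1 (add T Y, F (U & ~Z)):
            × closes — contains both Y and ~Y.
          branch 2.2.2 (add F Y, T (U & ~Z)):
            T (U & ~Z): α-rule — add T U, T ~Z.
            × closes — contains both U and ~U.
3 branches closed, 11 open.
Each open branch fixes some atoms; the unmentioned ones are free. Counting distinct full assignments: branch {U=1} (X, Y, Z, W, V) contributes 32 new; branch {U=1, X=0} (Y, Z, W, V) contributes 0 new; branch {U=1, X=0, Y=1, Z=0} (W, V) contributes 0 new; branch {U=0, X=0, Y=0} (Z, W, V) contributes 8 new; branch {X=0, Y=0, Z=1} (W, V, U) contributes 0 new; branch {U=1, W=0} (X, Y, Z, V) contributes 0 new; branch {U=1, Y=1} (X, Z, W, V) contributes 0 new; branch {U=1, W=0, Y=1, Z=0} (X, V) contributes 0 new; branch {U=0, W=0, Y=0} (X, Z, V) contributes 4 new; branch {W=0, Y=0, Z=1} (X, V, U) contributes 0 new; branch {U=1, Y=1, Z=0} (X, W, V) contributes 0 new. Total: 44.

44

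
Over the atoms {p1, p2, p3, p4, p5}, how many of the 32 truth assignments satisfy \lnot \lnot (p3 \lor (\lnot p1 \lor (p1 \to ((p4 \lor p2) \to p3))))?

26

Initial set: {\lnot \lnot (p3 \lor (\lnot p1 \lor (p1 \to ((p4 \lor p2) \to p3))))}.
\lnot \lnot (p3 \lor (\lnot p1 \lor (p1 \to ((p4 \lor p2) \to p3)))): drop double negation, giving (p3 \lor (\lnot p1 \lor (p1 \to ((p4 \lor p2) \to p3)))).
(p3 \lor (\lnot p1 \lor (p1 \to ((p4 \lor p2) \to p3)))): β-rule — branch into p3  //  (\lnot p1 \lor (p1 \to ((p4 \lor p2) \to p3))).
  branch 1 (add p3):
    ○ open, literals {p3=T}.
  branch 2 (add (\lnot p1 \lor (p1 \to ((p4 \lor p2) \to p3)))):
    (\lnot p1 \lor (p1 \to ((p4 \lor p2) \to p3))): β-rule — branch into \lnot p1  //  (p1 \to ((p4 \lor p2) \to p3)).
      branch 2.1 (add \lnot p1):
        ○ open, literals {p1=F}.
      branch 2.2 (add (p1 \to ((p4 \lor p2) \to p3))):
        (p1 \to ((p4 \lor p2) \to p3)): β-rule — branch into \lnot p1  //  ((p4 \lor p2) \to p3).
          branch 2.2.1 (add \lnot p1):
            ○ open, literals {p1=F}.
          branch 2.2.2 (add ((p4 \lor p2) \to p3)):
            ((p4 \lor p2) \to p3): β-rule — branch into \lnot (p4 \lor p2)  //  p3.
              branch 2.2.2.1 (add \lnot (p4 \lor p2)):
                \lnot (p4 \lor p2): α-rule — add \lnot p4, \lnot p2.
                ○ open, literals {p2=F, p4=F}.
              branch 2.2.2.2 (add p3):
                ○ open, literals {p3=T}.
0 branches closed, 5 open.
Each open branch fixes some atoms; the unmentioned ones are free. Counting distinct full assignments: branch {p3=T} (p1, p2, p4, p5) contributes 16 new; branch {p1=F} (p2, p3, p4, p5) contributes 8 new; branch {p1=F} (p2, p3, p4, p5) contributes 0 new; branch {p2=F, p4=F} (p1, p3, p5) contributes 2 new; branch {p3=T} (p1, p2, p4, p5) contributes 0 new. Total: 26.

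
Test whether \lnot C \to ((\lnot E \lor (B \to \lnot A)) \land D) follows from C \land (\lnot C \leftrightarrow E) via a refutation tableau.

Yes

Initial set: {(C \land (\lnot C \leftrightarrow E)); \lnot (\lnot C \to ((\lnot E \lor (B \to \lnot A)) \land D))}.
(C \land (\lnot C \leftrightarrow E)): α-rule — add C, (\lnot C \leftrightarrow E).
\lnot (\lnot C \to ((\lnot E \lor (B \to \lnot A)) \land D)): α-rule — add \lnot C, \lnot ((\lnot E \lor (B \to \lnot A)) \land D).
× closes — contains both C and \lnot C.
All 1 branch closes.
Every branch closed, so the premises entail the conclusion.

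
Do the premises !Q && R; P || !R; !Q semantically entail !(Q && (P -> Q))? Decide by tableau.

Initial set: {(!Q && R); (P || !R); !Q; !!(Q && (P -> Q))}.
(!Q && R): α-rule — add !Q, R.
!!(Q && (P -> Q)): α-rule — add Q, (P -> Q).
× closes — contains both Q and !Q.
All 1 branch closes.
Every branch closed, so the premises entail the conclusion.

Yes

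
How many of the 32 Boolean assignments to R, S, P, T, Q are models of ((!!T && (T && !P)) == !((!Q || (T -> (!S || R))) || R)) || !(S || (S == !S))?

28

Initial set: {(((!!T && (T && !P)) == !((!Q || (T -> (!S || R))) || R)) || !(S || (S == !S)))}.
(((!!T && (T && !P)) == !((!Q || (T -> (!S || R))) || R)) || !(S || (S == !S))): β-rule — branch into ((!!T && (T && !P)) == !((!Q || (T -> (!S || R))) || R))  //  !(S || (S == !S)).
  branch 1 (add ((!!T && (T && !P)) == !((!Q || (T -> (!S || R))) || R))):
    ((!!T && (T && !P)) == !((!Q || (T -> (!S || R))) || R)): β-rule — branch into (!!T && (T && !P)), !((!Q || (T -> (!S || R))) || R)  //  !(!!T && (T && !P)), !!((!Q || (T -> (!S || R))) || R).
      branch 1.1 (add (!!T && (T && !P)), !((!Q || (T -> (!S || R))) || R)):
        (!!T && (T && !P)): α-rule — add !!T, (T && !P).
        !((!Q || (T -> (!S || R))) || R): α-rule — add !(!Q || (T -> (!S || R))), !R.
        !!T: drop double negation, giving T.
        (T && !P): α-rule — add T, !P.
        !(!Q || (T -> (!S || R))): α-rule — add !!Q, !(T -> (!S || R)).
        !(T -> (!S || R)): α-rule — add T, !(!S || R).
        !(!S || R): α-rule — add !!S, !R.
        ○ open, literals {P=0, Q=1, R=0, S=1, T=1}.
      branch 1.2 (add !(!!T && (T && !P)), !!((!Q || (T -> (!S || R))) || R)):
        !(!!T && (T && !P)): β-rule — branch into !!!T  //  !(T && !P).
          branch 1.2.1 (add !!!T):
            !!!T: drop double negation, giving !T.
            !!((!Q || (T -> (!S || R))) || R): β-rule — branch into (!Q || (T -> (!S || R)))  //  R.
              branch 1.2.1.1 (add (!Q || (T -> (!S || R)))):
                (!Q || (T -> (!S || R))): β-rule — branch into !Q  //  (T -> (!S || R)).
                  branch 1.2.1.1.1 (add !Q):
                    ○ open, literals {Q=0, T=0}.
                  branch 1.2.1.1.2 (add (T -> (!S || R))):
                    (T -> (!S || R)): β-rule — branch into !T  //  (!S || R).
                      branch 1.2.1.1.2.1 (add !T):
                        ○ open, literals {T=0}.
                      branch 1.2.1.1.2.2 (add (!S || R)):
                        (!S || R): β-rule — branch into !S  //  R.
                          branch 1.2.1.1.2.2.1 (add !S):
                            ○ open, literals {S=0, T=0}.
                          branch 1.2.1.1.2.2.2 (add R):
                            ○ open, literals {R=1, T=0}.
              branch 1.2.1.2 (add R):
                ○ open, literals {R=1, T=0}.
          branch 1.2.2 (add !(T && !P)):
            !!((!Q || (T -> (!S || R))) || R): β-rule — branch into (!Q || (T -> (!S || R)))  //  R.
              branch 1.2.2.1 (add (!Q || (T -> (!S || R)))):
                !(T && !P): β-rule — branch into !T  //  !!P.
                  branch 1.2.2.1.1 (add !T):
                    (!Q || (T -> (!S || R))): β-rule — branch into !Q  //  (T -> (!S || R)).
                      branch 1.2.2.1.1.1 (add !Q):
                        ○ open, literals {Q=0, T=0}.
                      branch 1.2.2.1.1.2 (add (T -> (!S || R))):
                        (T -> (!S || R)): β-rule — branch into !T  //  (!S || R).
                          branch 1.2.2.1.1.2.1 (add !T):
                            ○ open, literals {T=0}.
                          branch 1.2.2.1.1.2.2 (add (!S || R)):
                            (!S || R): β-rule — branch into !S  //  R.
                              branch 1.2.2.1.1.2.2.1 (add !S):
                                ○ open, literals {S=0, T=0}.
                              branch 1.2.2.1.1.2.2.2 (add R):
                                ○ open, literals {R=1, T=0}.
                  branch 1.2.2.1.2 (add !!P):
                    (!Q || (T -> (!S || R))): β-rule — branch into !Q  //  (T -> (!S || R)).
                      branch 1.2.2.1.2.1 (add !Q):
                        ○ open, literals {P=1, Q=0}.
                      branch 1.2.2.1.2.2 (add (T -> (!S || R))):
                        (T -> (!S || R)): β-rule — branch into !T  //  (!S || R).
                          branch 1.2.2.1.2.2.1 (add !T):
                            ○ open, literals {P=1, T=0}.
                          branch 1.2.2.1.2.2.2 (add (!S || R)):
                            (!S || R): β-rule — branch into !S  //  R.
                              branch 1.2.2.1.2.2.2.1 (add !S):
                                ○ open, literals {P=1, S=0}.
                              branch 1.2.2.1.2.2.2.2 (add R):
                                ○ open, literals {P=1, R=1}.
              branch 1.2.2.2 (add R):
                !(T && !P): β-rule — branch into !T  //  !!P.
                  branch 1.2.2.2.1 (add !T):
                    ○ open, literals {R=1, T=0}.
                  branch 1.2.2.2.2 (add !!P):
                    ○ open, literals {P=1, R=1}.
  branch 2 (add !(S || (S == !S))):
    !(S || (S == !S)): α-rule — add !S, !(S == !S).
    !(S == !S): β-rule — branch into S, !!S  //  !S, !S.
      branch 2.1 (add S, !!S):
        × closes — contains both S and !S.
      branch 2.2 (add !S, !S):
        ○ open, literals {S=0}.
1 branch closed, 17 open.
Each open branch fixes some atoms; the unmentioned ones are free. Counting distinct full assignments: branch {P=0, Q=1, R=0, S=1, T=1} (none free) contributes 1 new; branch {Q=0, T=0} (R, S, P) contributes 8 new; branch {T=0} (R, S, P, Q) contributes 8 new; branch {S=0, T=0} (R, P, Q) contributes 0 new; branch {R=1, T=0} (S, P, Q) contributes 0 new; branch {R=1, T=0} (S, P, Q) contributes 0 new; branch {Q=0, T=0} (R, S, P) contributes 0 new; branch {T=0} (R, S, P, Q) contributes 0 new; branch {S=0, T=0} (R, P, Q) contributes 0 new; branch {R=1, T=0} (S, P, Q) contributes 0 new; branch {P=1, Q=0} (R, S, T) contributes 4 new; branch {P=1, T=0} (R, S, Q) contributes 0 new; branch {P=1, S=0} (R, T, Q) contributes 2 new; branch {P=1, R=1} (S, T, Q) contributes 1 new; branch {R=1, T=0} (S, P, Q) contributes 0 new; branch {P=1, R=1} (S, T, Q) contributes 0 new; branch {S=0} (R, P, T, Q) contributes 4 new. Total: 28.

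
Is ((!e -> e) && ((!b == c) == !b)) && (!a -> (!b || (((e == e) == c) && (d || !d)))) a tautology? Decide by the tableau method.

Assume the negation and expand:
Initial set: {!(((!e -> e) && ((!b == c) == !b)) && (!a -> (!b || (((e == e) == c) && (d || !d)))))}.
!(((!e -> e) && ((!b == c) == !b)) && (!a -> (!b || (((e == e) == c) && (d || !d))))): β-rule — branch into !((!e -> e) && ((!b == c) == !b))  //  !(!a -> (!b || (((e == e) == c) && (d || !d)))).
  branch 1 (add !((!e -> e) && ((!b == c) == !b))):
    !((!e -> e) && ((!b == c) == !b)): β-rule — branch into !(!e -> e)  //  !((!b == c) == !b).
      branch 1.1 (add !(!e -> e)):
        !(!e -> e): α-rule — add !e, !e.
        ○ open, literals {e=false}.
      branch 1.2 (add !((!b == c) == !b)):
        !((!b == c) == !b): β-rule — branch into (!b == c), !!b  //  !(!b == c), !b.
          branch 1.2.1 (add (!b == c), !!b):
            (!b == c): β-rule — branch into !b, c  //  !!b, !c.
              branch 1.2.1.1 (add !b, c):
                × closes — contains both b and !b.
              branch 1.2.1.2 (add !!b, !c):
                ○ open, literals {b=true, c=false}.
          branch 1.2.2 (add !(!b == c), !b):
            !(!b == c): β-rule — branch into !b, !c  //  !!b, c.
              branch 1.2.2.1 (add !b, !c):
                ○ open, literals {b=false, c=false}.
              branch 1.2.2.2 (add !!b, c):
                × closes — contains both b and !b.
  branch 2 (add !(!a -> (!b || (((e == e) == c) && (d || !d))))):
    !(!a -> (!b || (((e == e) == c) && (d || !d)))): α-rule — add !a, !(!b || (((e == e) == c) && (d || !d))).
    !(!b || (((e == e) == c) && (d || !d))): α-rule — add !!b, !(((e == e) == c) && (d || !d)).
    !(((e == e) == c) && (d || !d)): β-rule — branch into !((e == e) == c)  //  !(d || !d).
      branch 2.1 (add !((e == e) == c)):
        !((e == e) == c): β-rule — branch into (e == e), !c  //  !(e == e), c.
          branch 2.1.1 (add (e == e), !c):
            (e == e): β-rule — branch into e, e  //  !e, !e.
              branch 2.1.1.1 (add e, e):
                ○ open, literals {a=false, b=true, c=false, e=true}.
              branch 2.1.1.2 (add !e, !e):
                ○ open, literals {a=false, b=true, c=false, e=false}.
          branch 2.1.2 (add !(e == e), c):
            !(e == e): β-rule — branch into e, !e  //  !e, e.
              branch 2.1.2.1 (add e, !e):
                × closes — contains both e and !e.
              branch 2.1.2.2 (add !e, e):
                × closes — contains both e and !e.
      branch 2.2 (add !(d || !d)):
        !(d || !d): α-rule — add !d, !!d.
        × closes — contains both d and !d.
5 branches closed, 5 open.
An open branch gives a countermodel: e=false (unmentioned atoms arbitrary); under it the original formula is false.

Not valid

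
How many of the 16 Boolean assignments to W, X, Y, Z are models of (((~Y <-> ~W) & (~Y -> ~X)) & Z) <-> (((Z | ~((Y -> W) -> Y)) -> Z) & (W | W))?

11

Initial set: {T ((((~Y <-> ~W) & (~Y -> ~X)) & Z) <-> (((Z | ~((Y -> W) -> Y)) -> Z) & (W | W)))}.
T ((((~Y <-> ~W) & (~Y -> ~X)) & Z) <-> (((Z | ~((Y -> W) -> Y)) -> Z) & (W | W))): β-rule — branch into T (((~Y <-> ~W) & (~Y -> ~X)) & Z), T (((Z | ~((Y -> W) -> Y)) -> Z) & (W | W))  //  F (((~Y <-> ~W) & (~Y -> ~X)) & Z), F (((Z | ~((Y -> W) -> Y)) -> Z) & (W | W)).
  branch 1 (add T (((~Y <-> ~W) & (~Y -> ~X)) & Z), T (((Z | ~((Y -> W) -> Y)) -> Z) & (W | W))):
    T (((~Y <-> ~W) & (~Y -> ~X)) & Z): α-rule — add T ((~Y <-> ~W) & (~Y -> ~X)), T Z.
    T (((Z | ~((Y -> W) -> Y)) -> Z) & (W | W)): α-rule — add T ((Z | ~((Y -> W) -> Y)) -> Z), T (W | W).
    T ((~Y <-> ~W) & (~Y -> ~X)): α-rule — add T (~Y <-> ~W), T (~Y -> ~X).
    T ((Z | ~((Y -> W) -> Y)) -> Z): β-rule — branch into F (Z | ~((Y -> W) -> Y))  //  T Z.
      branch 1.1 (add F (Z | ~((Y -> W) -> Y))):
        F (Z | ~((Y -> W) -> Y)): α-rule — add F Z, F ~((Y -> W) -> Y).
        × closes — contains both Z and ~Z.
      branch 1.2 (add T Z):
        T (W | W): β-rule — branch into T W  //  T W.
          branch 1.2.1 (add T W):
            T (~Y <-> ~W): β-rule — branch into T ~Y, T ~W  //  F ~Y, F ~W.
              branch 1.2.1.1 (add T ~Y, T ~W):
                × closes — contains both W and ~W.
              branch 1.2.1.2 (add F ~Y, F ~W):
                T (~Y -> ~X): β-rule — branch into F ~Y  //  T ~X.
                  branch 1.2.1.2.1 (add F ~Y):
                    ○ open, literals {W=1, Y=1, Z=1}.
                  branch 1.2.1.2.2 (add T ~X):
                    ○ open, literals {W=1, X=0, Y=1, Z=1}.
          branch 1.2.2 (add T W):
            T (~Y <-> ~W): β-rule — branch into T ~Y, T ~W  //  F ~Y, F ~W.
              branch 1.2.2.1 (add T ~Y, T ~W):
                × closes — contains both W and ~W.
              branch 1.2.2.2 (add F ~Y, F ~W):
                T (~Y -> ~X): β-rule — branch into F ~Y  //  T ~X.
                  branch 1.2.2.2.1 (add F ~Y):
                    ○ open, literals {W=1, Y=1, Z=1}.
                  branch 1.2.2.2.2 (add T ~X):
                    ○ open, literals {W=1, X=0, Y=1, Z=1}.
  branch 2 (add F (((~Y <-> ~W) & (~Y -> ~X)) & Z), F (((Z | ~((Y -> W) -> Y)) -> Z) & (W | W))):
    F (((~Y <-> ~W) & (~Y -> ~X)) & Z): β-rule — branch into F ((~Y <-> ~W) & (~Y -> ~X))  //  F Z.
      branch 2.1 (add F ((~Y <-> ~W) & (~Y -> ~X))):
        F (((Z | ~((Y -> W) -> Y)) -> Z) & (W | W)): β-rule — branch into F ((Z | ~((Y -> W) -> Y)) -> Z)  //  F (W | W).
          branch 2.1.1 (add F ((Z | ~((Y -> W) -> Y)) -> Z)):
            F ((Z | ~((Y -> W) -> Y)) -> Z): α-rule — add T (Z | ~((Y -> W) -> Y)), F Z.
            F ((~Y <-> ~W) & (~Y -> ~X)): β-rule — branch into F (~Y <-> ~W)  //  F (~Y -> ~X).
              branch 2.1.1.1 (add F (~Y <-> ~W)):
                T (Z | ~((Y -> W) -> Y)): β-rule — branch into T Z  //  T ~((Y -> W) -> Y).
                  branch 2.1.1.1.1 (add T Z):
                    × closes — contains both Z and ~Z.
                  branch 2.1.1.1.2 (add T ~((Y -> W) -> Y)):
                    T ~((Y -> W) -> Y): α-rule — add T (Y -> W), F Y.
                    F (~Y <-> ~W): β-rule — branch into T ~Y, F ~W  //  F ~Y, T ~W.
                      branch 2.1.1.1.2.1 (add T ~Y, F ~W):
                        T (Y -> W): β-rule — branch into F Y  //  T W.
                          branch 2.1.1.1.2.1.1 (add F Y):
                            ○ open, literals {W=1, Y=0, Z=0}.
                          branch 2.1.1.1.2.1.2 (add T W):
                            ○ open, literals {W=1, Y=0, Z=0}.
                      branch 2.1.1.1.2.2 (add F ~Y, T ~W):
                        × closes — contains both Y and ~Y.
              branch 2.1.1.2 (add F (~Y -> ~X)):
                F (~Y -> ~X): α-rule — add T ~Y, F ~X.
                T (Z | ~((Y -> W) -> Y)): β-rule — branch into T Z  //  T ~((Y -> W) -> Y).
                  branch 2.1.1.2.1 (add T Z):
                    × closes — contains both Z and ~Z.
                  branch 2.1.1.2.2 (add T ~((Y -> W) -> Y)):
                    T ~((Y -> W) -> Y): α-rule — add T (Y -> W), F Y.
                    T (Y -> W): β-rule — branch into F Y  //  T W.
                      branch 2.1.1.2.2.1 (add F Y):
                        ○ open, literals {X=1, Y=0, Z=0}.
                      branch 2.1.1.2.2.2 (add T W):
                        ○ open, literals {W=1, X=1, Y=0, Z=0}.
          branch 2.1.2 (add F (W | W)):
            F (W | W): α-rule — add F W, F W.
            F ((~Y <-> ~W) & (~Y -> ~X)): β-rule — branch into F (~Y <-> ~W)  //  F (~Y -> ~X).
              branch 2.1.2.1 (add F (~Y <-> ~W)):
                F (~Y <-> ~W): β-rule — branch into T ~Y, F ~W  //  F ~Y, T ~W.
                  branch 2.1.2.1.1 (add T ~Y, F ~W):
                    × closes — contains both W and ~W.
                  branch 2.1.2.1.2 (add F ~Y, T ~W):
                    ○ open, literals {W=0, Y=1}.
              branch 2.1.2.2 (add F (~Y -> ~X)):
                F (~Y -> ~X): α-rule — add T ~Y, F ~X.
                ○ open, literals {W=0, X=1, Y=0}.
      branch 2.2 (add F Z):
        F (((Z | ~((Y -> W) -> Y)) -> Z) & (W | W)): β-rule — branch into F ((Z | ~((Y -> W) -> Y)) -> Z)  //  F (W | W).
          branch 2.2.1 (add F ((Z | ~((Y -> W) -> Y)) -> Z)):
            F ((Z | ~((Y -> W) -> Y)) -> Z): α-rule — add T (Z | ~((Y -> W) -> Y)), F Z.
            T (Z | ~((Y -> W) -> Y)): β-rule — branch into T Z  //  T ~((Y -> W) -> Y).
              branch 2.2.1.1 (add T Z):
                × closes — contains both Z and ~Z.
              branch 2.2.1.2 (add T ~((Y -> W) -> Y)):
                T ~((Y -> W) -> Y): α-rule — add T (Y -> W), F Y.
                T (Y -> W): β-rule — branch into F Y  //  T W.
                  branch 2.2.1.2.1 (add F Y):
                    ○ open, literals {Y=0, Z=0}.
                  branch 2.2.1.2.2 (add T W):
                    ○ open, literals {W=1, Y=0, Z=0}.
          branch 2.2.2 (add F (W | W)):
            F (W | W): α-rule — add F W, F W.
            ○ open, literals {W=0, Z=0}.
8 branches closed, 13 open.
Each open branch fixes some atoms; the unmentioned ones are free. Counting distinct full assignments: branch {W=1, Y=1, Z=1} (X) contributes 2 new; branch {W=1, X=0, Y=1, Z=1} (none free) contributes 0 new; branch {W=1, Y=1, Z=1} (X) contributes 0 new; branch {W=1, X=0, Y=1, Z=1} (none free) contributes 0 new; branch {W=1, Y=0, Z=0} (X) contributes 2 new; branch {W=1, Y=0, Z=0} (X) contributes 0 new; branch {X=1, Y=0, Z=0} (W) contributes 1 new; branch {W=1, X=1, Y=0, Z=0} (none free) contributes 0 new; branch {W=0, Y=1} (X, Z) contributes 4 new; branch {W=0, X=1, Y=0} (Z) contributes 1 new; branch {Y=0, Z=0} (W, X) contributes 1 new; branch {W=1, Y=0, Z=0} (X) contributes 0 new; branch {W=0, Z=0} (X, Y) contributes 0 new. Total: 11.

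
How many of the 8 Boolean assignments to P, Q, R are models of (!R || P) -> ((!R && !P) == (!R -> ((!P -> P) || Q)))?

3

Initial set: {((!R || P) -> ((!R && !P) == (!R -> ((!P -> P) || Q))))}.
((!R || P) -> ((!R && !P) == (!R -> ((!P -> P) || Q)))): β-rule — branch into !(!R || P)  //  ((!R && !P) == (!R -> ((!P -> P) || Q))).
  branch 1 (add !(!R || P)):
    !(!R || P): α-rule — add !!R, !P.
    ○ open, literals {P=F, R=T}.
  branch 2 (add ((!R && !P) == (!R -> ((!P -> P) || Q)))):
    ((!R && !P) == (!R -> ((!P -> P) || Q))): β-rule — branch into (!R && !P), (!R -> ((!P -> P) || Q))  //  !(!R && !P), !(!R -> ((!P -> P) || Q)).
      branch 2.1 (add (!R && !P), (!R -> ((!P -> P) || Q))):
        (!R && !P): α-rule — add !R, !P.
        (!R -> ((!P -> P) || Q)): β-rule — branch into !!R  //  ((!P -> P) || Q).
          branch 2.1.1 (add !!R):
            × closes — contains both R and !R.
          branch 2.1.2 (add ((!P -> P) || Q)):
            ((!P -> P) || Q): β-rule — branch into (!P -> P)  //  Q.
              branch 2.1.2.1 (add (!P -> P)):
                (!P -> P): β-rule — branch into !!P  //  P.
                  branch 2.1.2.1.1 (add !!P):
                    × closes — contains both P and !P.
                  branch 2.1.2.1.2 (add P):
                    × closes — contains both P and !P.
              branch 2.1.2.2 (add Q):
                ○ open, literals {P=F, Q=T, R=F}.
      branch 2.2 (add !(!R && !P), !(!R -> ((!P -> P) || Q))):
        !(!R -> ((!P -> P) || Q)): α-rule — add !R, !((!P -> P) || Q).
        !((!P -> P) || Q): α-rule — add !(!P -> P), !Q.
        !(!P -> P): α-rule — add !P, !P.
        !(!R && !P): β-rule — branch into !!R  //  !!P.
          branch 2.2.1 (add !!R):
            × closes — contains both R and !R.
          branch 2.2.2 (add !!P):
            × closes — contains both P and !P.
5 branches closed, 2 open.
Each open branch fixes some atoms; the unmentioned ones are free. Counting distinct full assignments: branch {P=F, R=T} (Q) contributes 2 new; branch {P=F, Q=T, R=F} (none free) contributes 1 new. Total: 3.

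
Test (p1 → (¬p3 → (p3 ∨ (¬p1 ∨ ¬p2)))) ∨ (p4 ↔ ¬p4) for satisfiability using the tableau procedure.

Initial set: {((p1 → (¬p3 → (p3 ∨ (¬p1 ∨ ¬p2)))) ∨ (p4 ↔ ¬p4))}.
((p1 → (¬p3 → (p3 ∨ (¬p1 ∨ ¬p2)))) ∨ (p4 ↔ ¬p4)): β-rule — branch into (p1 → (¬p3 → (p3 ∨ (¬p1 ∨ ¬p2))))  //  (p4 ↔ ¬p4).
  branch 1 (add (p1 → (¬p3 → (p3 ∨ (¬p1 ∨ ¬p2))))):
    (p1 → (¬p3 → (p3 ∨ (¬p1 ∨ ¬p2)))): β-rule — branch into ¬p1  //  (¬p3 → (p3 ∨ (¬p1 ∨ ¬p2))).
      branch 1.1 (add ¬p1):
        ○ open, literals {p1=0}.
      branch 1.2 (add (¬p3 → (p3 ∨ (¬p1 ∨ ¬p2)))):
        (¬p3 → (p3 ∨ (¬p1 ∨ ¬p2))): β-rule — branch into ¬¬p3  //  (p3 ∨ (¬p1 ∨ ¬p2)).
          branch 1.2.1 (add ¬¬p3):
            ○ open, literals {p3=1}.
          branch 1.2.2 (add (p3 ∨ (¬p1 ∨ ¬p2))):
            (p3 ∨ (¬p1 ∨ ¬p2)): β-rule — branch into p3  //  (¬p1 ∨ ¬p2).
              branch 1.2.2.1 (add p3):
                ○ open, literals {p3=1}.
              branch 1.2.2.2 (add (¬p1 ∨ ¬p2)):
                (¬p1 ∨ ¬p2): β-rule — branch into ¬p1  //  ¬p2.
                  branch 1.2.2.2.1 (add ¬p1):
                    ○ open, literals {p1=0}.
                  branch 1.2.2.2.2 (add ¬p2):
                    ○ open, literals {p2=0}.
  branch 2 (add (p4 ↔ ¬p4)):
    (p4 ↔ ¬p4): β-rule — branch into p4, ¬p4  //  ¬p4, ¬¬p4.
      branch 2.1 (add p4, ¬p4):
        × closes — contains both p4 and ¬p4.
      branch 2.2 (add ¬p4, ¬¬p4):
        × closes — contains both p4 and ¬p4.
2 branches closed, 5 open.
An open branch gives a satisfying assignment: p1=0.

Satisfiable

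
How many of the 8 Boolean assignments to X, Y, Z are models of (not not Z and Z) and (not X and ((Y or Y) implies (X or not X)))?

Initial set: {((not not Z and Z) and (not X and ((Y or Y) implies (X or not X))))}.
((not not Z and Z) and (not X and ((Y or Y) implies (X or not X)))): α-rule — add (not not Z and Z), (not X and ((Y or Y) implies (X or not X))).
(not not Z and Z): α-rule — add not not Z, Z.
(not X and ((Y or Y) implies (X or not X))): α-rule — add not X, ((Y or Y) implies (X or not X)).
not not Z: drop double negation, giving Z.
((Y or Y) implies (X or not X)): β-rule — branch into not (Y or Y)  //  (X or not X).
  branch 1 (add not (Y or Y)):
    not (Y or Y): α-rule — add not Y, not Y.
    ○ open, literals {X=0, Y=0, Z=1}.
  branch 2 (add (X or not X)):
    (X or not X): β-rule — branch into X  //  not X.
      branch 2.1 (add X):
        × closes — contains both X and not X.
      branch 2.2 (add not X):
        ○ open, literals {X=0, Z=1}.
1 branch closed, 2 open.
Each open branch fixes some atoms; the unmentioned ones are free. Counting distinct full assignments: branch {X=0, Y=0, Z=1} (none free) contributes 1 new; branch {X=0, Z=1} (Y) contributes 1 new. Total: 2.

2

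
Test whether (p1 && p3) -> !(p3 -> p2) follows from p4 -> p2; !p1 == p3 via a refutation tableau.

Yes

Initial set: {(p4 -> p2); (!p1 == p3); !((p1 && p3) -> !(p3 -> p2))}.
!((p1 && p3) -> !(p3 -> p2)): α-rule — add (p1 && p3), !!(p3 -> p2).
(p1 && p3): α-rule — add p1, p3.
(p4 -> p2): β-rule — branch into !p4  //  p2.
  branch 1 (add !p4):
    (!p1 == p3): β-rule — branch into !p1, p3  //  !!p1, !p3.
      branch 1.1 (add !p1, p3):
        × closes — contains both p1 and !p1.
      branch 1.2 (add !!p1, !p3):
        × closes — contains both p3 and !p3.
  branch 2 (add p2):
    (!p1 == p3): β-rule — branch into !p1, p3  //  !!p1, !p3.
      branch 2.1 (add !p1, p3):
        × closes — contains both p1 and !p1.
      branch 2.2 (add !!p1, !p3):
        × closes — contains both p3 and !p3.
All 4 branches close.
Every branch closed, so the premises entail the conclusion.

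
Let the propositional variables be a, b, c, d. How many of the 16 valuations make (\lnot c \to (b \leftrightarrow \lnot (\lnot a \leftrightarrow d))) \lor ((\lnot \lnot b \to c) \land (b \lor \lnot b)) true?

Initial set: {((\lnot c \to (b \leftrightarrow \lnot (\lnot a \leftrightarrow d))) \lor ((\lnot \lnot b \to c) \land (b \lor \lnot b)))}.
((\lnot c \to (b \leftrightarrow \lnot (\lnot a \leftrightarrow d))) \lor ((\lnot \lnot b \to c) \land (b \lor \lnot b))): β-rule — branch into (\lnot c \to (b \leftrightarrow \lnot (\lnot a \leftrightarrow d)))  //  ((\lnot \lnot b \to c) \land (b \lor \lnot b)).
  branch 1 (add (\lnot c \to (b \leftrightarrow \lnot (\lnot a \leftrightarrow d)))):
    (\lnot c \to (b \leftrightarrow \lnot (\lnot a \leftrightarrow d))): β-rule — branch into \lnot \lnot c  //  (b \leftrightarrow \lnot (\lnot a \leftrightarrow d)).
      branch 1.1 (add \lnot \lnot c):
        ○ open, literals {c=T}.
      branch 1.2 (add (b \leftrightarrow \lnot (\lnot a \leftrightarrow d))):
        (b \leftrightarrow \lnot (\lnot a \leftrightarrow d)): β-rule — branch into b, \lnot (\lnot a \leftrightarrow d)  //  \lnot b, \lnot \lnot (\lnot a \leftrightarrow d).
          branch 1.2.1 (add b, \lnot (\lnot a \leftrightarrow d)):
            \lnot (\lnot a \leftrightarrow d): β-rule — branch into \lnot a, \lnot d  //  \lnot \lnot a, d.
              branch 1.2.1.1 (add \lnot a, \lnot d):
                ○ open, literals {a=F, b=T, d=F}.
              branch 1.2.1.2 (add \lnot \lnot a, d):
                ○ open, literals {a=T, b=T, d=T}.
          branch 1.2.2 (add \lnot b, \lnot \lnot (\lnot a \leftrightarrow d)):
            \lnot \lnot (\lnot a \leftrightarrow d): β-rule — branch into \lnot a, d  //  \lnot \lnot a, \lnot d.
              branch 1.2.2.1 (add \lnot a, d):
                ○ open, literals {a=F, b=F, d=T}.
              branch 1.2.2.2 (add \lnot \lnot a, \lnot d):
                ○ open, literals {a=T, b=F, d=F}.
  branch 2 (add ((\lnot \lnot b \to c) \land (b \lor \lnot b))):
    ((\lnot \lnot b \to c) \land (b \lor \lnot b)): α-rule — add (\lnot \lnot b \to c), (b \lor \lnot b).
    (\lnot \lnot b \to c): β-rule — branch into \lnot \lnot \lnot b  //  c.
      branch 2.1 (add \lnot \lnot \lnot b):
        \lnot \lnot \lnot b: drop double negation, giving \lnot b.
        (b \lor \lnot b): β-rule — branch into b  //  \lnot b.
          branch 2.1.1 (add b):
            × closes — contains both b and \lnot b.
          branch 2.1.2 (add \lnot b):
            ○ open, literals {b=F}.
      branch 2.2 (add c):
        (b \lor \lnot b): β-rule — branch into b  //  \lnot b.
          branch 2.2.1 (add b):
            ○ open, literals {b=T, c=T}.
          branch 2.2.2 (add \lnot b):
            ○ open, literals {b=F, c=T}.
1 branch closed, 8 open.
Each open branch fixes some atoms; the unmentioned ones are free. Counting distinct full assignments: branch {c=T} (a, b, d) contributes 8 new; branch {a=F, b=T, d=F} (c) contributes 1 new; branch {a=T, b=T, d=T} (c) contributes 1 new; branch {a=F, b=F, d=T} (c) contributes 1 new; branch {a=T, b=F, d=F} (c) contributes 1 new; branch {b=F} (a, c, d) contributes 2 new; branch {b=T, c=T} (a, d) contributes 0 new; branch {b=F, c=T} (a, d) contributes 0 new. Total: 14.

14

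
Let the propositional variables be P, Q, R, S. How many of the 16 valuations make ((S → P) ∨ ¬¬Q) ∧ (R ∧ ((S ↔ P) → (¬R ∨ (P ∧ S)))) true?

5

Initial set: {T (((S → P) ∨ ¬¬Q) ∧ (R ∧ ((S ↔ P) → (¬R ∨ (P ∧ S)))))}.
T (((S → P) ∨ ¬¬Q) ∧ (R ∧ ((S ↔ P) → (¬R ∨ (P ∧ S))))): α-rule — add T ((S → P) ∨ ¬¬Q), T (R ∧ ((S ↔ P) → (¬R ∨ (P ∧ S)))).
T (R ∧ ((S ↔ P) → (¬R ∨ (P ∧ S)))): α-rule — add T R, T ((S ↔ P) → (¬R ∨ (P ∧ S))).
T ((S → P) ∨ ¬¬Q): β-rule — branch into T (S → P)  //  T ¬¬Q.
  branch 1 (add T (S → P)):
    T ((S ↔ P) → (¬R ∨ (P ∧ S))): β-rule — branch into F (S ↔ P)  //  T (¬R ∨ (P ∧ S)).
      branch 1.1 (add F (S ↔ P)):
        T (S → P): β-rule — branch into F S  //  T P.
          branch 1.1.1 (add F S):
            F (S ↔ P): β-rule — branch into T S, F P  //  F S, T P.
              branch 1.1.1.1 (add T S, F P):
                × closes — contains both S and ¬S.
              branch 1.1.1.2 (add F S, T P):
                ○ open, literals {P=1, R=1, S=0}.
          branch 1.1.2 (add T P):
            F (S ↔ P): β-rule — branch into T S, F P  //  F S, T P.
              branch 1.1.2.1 (add T S, F P):
                × closes — contains both P and ¬P.
              branch 1.1.2.2 (add F S, T P):
                ○ open, literals {P=1, R=1, S=0}.
      branch 1.2 (add T (¬R ∨ (P ∧ S))):
        T (S → P): β-rule — branch into F S  //  T P.
          branch 1.2.1 (add F S):
            T (¬R ∨ (P ∧ S)): β-rule — branch into T ¬R  //  T (P ∧ S).
              branch 1.2.1.1 (add T ¬R):
                × closes — contains both R and ¬R.
              branch 1.2.1.2 (add T (P ∧ S)):
                T (P ∧ S): α-rule — add T P, T S.
                × closes — contains both S and ¬S.
          branch 1.2.2 (add T P):
            T (¬R ∨ (P ∧ S)): β-rule — branch into T ¬R  //  T (P ∧ S).
              branch 1.2.2.1 (add T ¬R):
                × closes — contains both R and ¬R.
              branch 1.2.2.2 (add T (P ∧ S)):
                T (P ∧ S): α-rule — add T P, T S.
                ○ open, literals {P=1, R=1, S=1}.
  branch 2 (add T ¬¬Q):
    T ¬¬Q: drop double negation, giving T Q.
    T ((S ↔ P) → (¬R ∨ (P ∧ S))): β-rule — branch into F (S ↔ P)  //  T (¬R ∨ (P ∧ S)).
      branch 2.1 (add F (S ↔ P)):
        F (S ↔ P): β-rule — branch into T S, F P  //  F S, T P.
          branch 2.1.1 (add T S, F P):
            ○ open, literals {P=0, Q=1, R=1, S=1}.
          branch 2.1.2 (add F S, T P):
            ○ open, literals {P=1, Q=1, R=1, S=0}.
      branch 2.2 (add T (¬R ∨ (P ∧ S))):
        T (¬R ∨ (P ∧ S)): β-rule — branch into T ¬R  //  T (P ∧ S).
          branch 2.2.1 (add T ¬R):
            × closes — contains both R and ¬R.
          branch 2.2.2 (add T (P ∧ S)):
            T (P ∧ S): α-rule — add T P, T S.
            ○ open, literals {P=1, Q=1, R=1, S=1}.
6 branches closed, 6 open.
Each open branch fixes some atoms; the unmentioned ones are free. Counting distinct full assignments: branch {P=1, R=1, S=0} (Q) contributes 2 new; branch {P=1, R=1, S=0} (Q) contributes 0 new; branch {P=1, R=1, S=1} (Q) contributes 2 new; branch {P=0, Q=1, R=1, S=1} (none free) contributes 1 new; branch {P=1, Q=1, R=1, S=0} (none free) contributes 0 new; branch {P=1, Q=1, R=1, S=1} (none free) contributes 0 new. Total: 5.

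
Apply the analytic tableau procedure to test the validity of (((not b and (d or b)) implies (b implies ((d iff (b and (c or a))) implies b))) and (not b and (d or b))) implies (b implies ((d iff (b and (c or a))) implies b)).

Assume the negation and expand:
Initial set: {not ((((not b and (d or b)) implies (b implies ((d iff (b and (c or a))) implies b))) and (not b and (d or b))) implies (b implies ((d iff (b and (c or a))) implies b)))}.
not ((((not b and (d or b)) implies (b implies ((d iff (b and (c or a))) implies b))) and (not b and (d or b))) implies (b implies ((d iff (b and (c or a))) implies b))): α-rule — add (((not b and (d or b)) implies (b implies ((d iff (b and (c or a))) implies b))) and (not b and (d or b))), not (b implies ((d iff (b and (c or a))) implies b)).
(((not b and (d or b)) implies (b implies ((d iff (b and (c or a))) implies b))) and (not b and (d or b))): α-rule — add ((not b and (d or b)) implies (b implies ((d iff (b and (c or a))) implies b))), (not b and (d or b)).
not (b implies ((d iff (b and (c or a))) implies b)): α-rule — add b, not ((d iff (b and (c or a))) implies b).
(not b and (d or b)): α-rule — add not b, (d or b).
× closes — contains both b and not b.
All 1 branch closes.
Every branch closed, so the negation is unsatisfiable and the formula is valid.

Valid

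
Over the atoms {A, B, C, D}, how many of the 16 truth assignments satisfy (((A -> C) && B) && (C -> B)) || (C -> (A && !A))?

12

Initial set: {((((A -> C) && B) && (C -> B)) || (C -> (A && !A)))}.
((((A -> C) && B) && (C -> B)) || (C -> (A && !A))): β-rule — branch into (((A -> C) && B) && (C -> B))  //  (C -> (A && !A)).
  branch 1 (add (((A -> C) && B) && (C -> B))):
    (((A -> C) && B) && (C -> B)): α-rule — add ((A -> C) && B), (C -> B).
    ((A -> C) && B): α-rule — add (A -> C), B.
    (C -> B): β-rule — branch into !C  //  B.
      branch 1.1 (add !C):
        (A -> C): β-rule — branch into !A  //  C.
          branch 1.1.1 (add !A):
            ○ open, literals {A=F, B=T, C=F}.
          branch 1.1.2 (add C):
            × closes — contains both C and !C.
      branch 1.2 (add B):
        (A -> C): β-rule — branch into !A  //  C.
          branch 1.2.1 (add !A):
            ○ open, literals {A=F, B=T}.
          branch 1.2.2 (add C):
            ○ open, literals {B=T, C=T}.
  branch 2 (add (C -> (A && !A))):
    (C -> (A && !A)): β-rule — branch into !C  //  (A && !A).
      branch 2.1 (add !C):
        ○ open, literals {C=F}.
      branch 2.2 (add (A && !A)):
        (A && !A): α-rule — add A, !A.
        × closes — contains both A and !A.
2 branches closed, 4 open.
Each open branch fixes some atoms; the unmentioned ones are free. Counting distinct full assignments: branch {A=F, B=T, C=F} (D) contributes 2 new; branch {A=F, B=T} (C, D) contributes 2 new; branch {B=T, C=T} (A, D) contributes 2 new; branch {C=F} (A, B, D) contributes 6 new. Total: 12.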